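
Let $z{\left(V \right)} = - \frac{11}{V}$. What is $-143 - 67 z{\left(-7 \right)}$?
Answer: $- \frac{1738}{7} \approx -248.29$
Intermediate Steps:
$-143 - 67 z{\left(-7 \right)} = -143 - 67 \left(- \frac{11}{-7}\right) = -143 - 67 \left(\left(-11\right) \left(- \frac{1}{7}\right)\right) = -143 - \frac{737}{7} = - \frac{1738}{7}$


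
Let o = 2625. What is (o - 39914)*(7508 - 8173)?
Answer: 24797185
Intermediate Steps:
(o - 39914)*(7508 - 8173) = (2625 - 39914)*(7508 - 8173) = -37289*(-665) = 24797185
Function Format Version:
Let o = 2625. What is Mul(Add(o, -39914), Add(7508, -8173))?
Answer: 24797185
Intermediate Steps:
Mul(Add(o, -39914), Add(7508, -8173)) = Mul(Add(2625, -39914), Add(7508, -8173)) = Mul(-37289, -665) = 24797185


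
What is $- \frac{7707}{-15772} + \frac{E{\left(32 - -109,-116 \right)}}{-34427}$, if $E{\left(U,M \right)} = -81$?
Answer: $\frac{266606421}{542982644} \approx 0.491$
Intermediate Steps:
$- \frac{7707}{-15772} + \frac{E{\left(32 - -109,-116 \right)}}{-34427} = - \frac{7707}{-15772} - \frac{81}{-34427} = \left(-7707\right) \left(- \frac{1}{15772}\right) - - \frac{81}{34427} = \frac{7707}{15772} + \frac{81}{34427} = \frac{266606421}{542982644}$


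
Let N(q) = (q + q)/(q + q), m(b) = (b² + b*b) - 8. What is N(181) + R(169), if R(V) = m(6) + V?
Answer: 234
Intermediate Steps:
m(b) = -8 + 2*b² (m(b) = (b² + b²) - 8 = 2*b² - 8 = -8 + 2*b²)
N(q) = 1 (N(q) = (2*q)/((2*q)) = (2*q)*(1/(2*q)) = 1)
R(V) = 64 + V (R(V) = (-8 + 2*6²) + V = (-8 + 2*36) + V = (-8 + 72) + V = 64 + V)
N(181) + R(169) = 1 + (64 + 169) = 1 + 233 = 234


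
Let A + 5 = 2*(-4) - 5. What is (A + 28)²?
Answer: 100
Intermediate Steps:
A = -18 (A = -5 + (2*(-4) - 5) = -5 + (-8 - 5) = -5 - 13 = -18)
(A + 28)² = (-18 + 28)² = 10² = 100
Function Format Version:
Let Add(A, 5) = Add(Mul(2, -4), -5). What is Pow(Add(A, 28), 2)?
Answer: 100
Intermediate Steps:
A = -18 (A = Add(-5, Add(Mul(2, -4), -5)) = Add(-5, Add(-8, -5)) = Add(-5, -13) = -18)
Pow(Add(A, 28), 2) = Pow(Add(-18, 28), 2) = Pow(10, 2) = 100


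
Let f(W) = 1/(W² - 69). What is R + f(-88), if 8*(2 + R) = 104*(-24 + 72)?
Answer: 4773851/7675 ≈ 622.00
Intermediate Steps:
f(W) = 1/(-69 + W²)
R = 622 (R = -2 + (104*(-24 + 72))/8 = -2 + (104*48)/8 = -2 + (⅛)*4992 = -2 + 624 = 622)
R + f(-88) = 622 + 1/(-69 + (-88)²) = 622 + 1/(-69 + 7744) = 622 + 1/7675 = 4773851/7675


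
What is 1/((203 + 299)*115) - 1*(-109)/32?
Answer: 3146301/923680 ≈ 3.4063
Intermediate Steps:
1/((203 + 299)*115) - 1*(-109)/32 = (1/115)/502 + 109*(1/32) = (1/502)*(1/115) + 109/32 = 1/57730 + 109/32 = 3146301/923680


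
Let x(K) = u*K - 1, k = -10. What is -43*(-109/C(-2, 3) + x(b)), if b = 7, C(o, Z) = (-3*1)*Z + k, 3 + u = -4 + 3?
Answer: 19006/19 ≈ 1000.3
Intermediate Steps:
u = -4 (u = -3 + (-4 + 3) = -3 - 1 = -4)
C(o, Z) = -10 - 3*Z (C(o, Z) = (-3*1)*Z - 10 = -3*Z - 10 = -10 - 3*Z)
x(K) = -1 - 4*K (x(K) = -4*K - 1 = -1 - 4*K)
-43*(-109/C(-2, 3) + x(b)) = -43*(-109/(-10 - 3*3) + (-1 - 4*7)) = -43*(-109/(-10 - 9) + (-1 - 28)) = -43*(-109/(-19) - 29) = -43*(-109*(-1/19) - 29) = -43*(109/19 - 29) = -43*(-442/19) = 19006/19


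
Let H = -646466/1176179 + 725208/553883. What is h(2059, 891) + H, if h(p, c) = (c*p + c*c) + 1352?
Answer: 3622042091476316/1377305609 ≈ 2.6298e+6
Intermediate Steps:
h(p, c) = 1352 + c² + c*p (h(p, c) = (c*p + c²) + 1352 = (c² + c*p) + 1352 = 1352 + c² + c*p)
H = 1046316898/1377305609 (H = -646466*1/1176179 + 725208*(1/553883) = -646466/1176179 + 65928/50353 = 1046316898/1377305609 ≈ 0.75968)
h(2059, 891) + H = (1352 + 891² + 891*2059) + 1046316898/1377305609 = (1352 + 793881 + 1834569) + 1046316898/1377305609 = 2629802 + 1046316898/1377305609 = 3622042091476316/1377305609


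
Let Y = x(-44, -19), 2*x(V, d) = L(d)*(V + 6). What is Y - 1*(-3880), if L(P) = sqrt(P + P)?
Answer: 3880 - 19*I*sqrt(38) ≈ 3880.0 - 117.12*I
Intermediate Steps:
L(P) = sqrt(2)*sqrt(P) (L(P) = sqrt(2*P) = sqrt(2)*sqrt(P))
x(V, d) = sqrt(2)*sqrt(d)*(6 + V)/2 (x(V, d) = ((sqrt(2)*sqrt(d))*(V + 6))/2 = ((sqrt(2)*sqrt(d))*(6 + V))/2 = (sqrt(2)*sqrt(d)*(6 + V))/2 = sqrt(2)*sqrt(d)*(6 + V)/2)
Y = -19*I*sqrt(38) (Y = sqrt(2)*sqrt(-19)*(6 - 44)/2 = (1/2)*sqrt(2)*(I*sqrt(19))*(-38) = -19*I*sqrt(38) ≈ -117.12*I)
Y - 1*(-3880) = -19*I*sqrt(38) - 1*(-3880) = -19*I*sqrt(38) + 3880 = 3880 - 19*I*sqrt(38)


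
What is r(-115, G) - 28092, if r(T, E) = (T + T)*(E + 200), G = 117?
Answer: -101002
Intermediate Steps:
r(T, E) = 2*T*(200 + E) (r(T, E) = (2*T)*(200 + E) = 2*T*(200 + E))
r(-115, G) - 28092 = 2*(-115)*(200 + 117) - 28092 = 2*(-115)*317 - 28092 = -72910 - 28092 = -101002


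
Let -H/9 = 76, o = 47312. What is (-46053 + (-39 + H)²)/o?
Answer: 119169/11828 ≈ 10.075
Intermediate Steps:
H = -684 (H = -9*76 = -684)
(-46053 + (-39 + H)²)/o = (-46053 + (-39 - 684)²)/47312 = (-46053 + (-723)²)*(1/47312) = (-46053 + 522729)*(1/47312) = 476676*(1/47312) = 119169/11828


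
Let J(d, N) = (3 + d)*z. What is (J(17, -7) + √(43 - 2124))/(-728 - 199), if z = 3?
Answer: -20/309 - I*√2081/927 ≈ -0.064725 - 0.04921*I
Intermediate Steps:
J(d, N) = 9 + 3*d (J(d, N) = (3 + d)*3 = 9 + 3*d)
(J(17, -7) + √(43 - 2124))/(-728 - 199) = ((9 + 3*17) + √(43 - 2124))/(-728 - 199) = ((9 + 51) + √(-2081))/(-927) = (60 + I*√2081)*(-1/927) = -20/309 - I*√2081/927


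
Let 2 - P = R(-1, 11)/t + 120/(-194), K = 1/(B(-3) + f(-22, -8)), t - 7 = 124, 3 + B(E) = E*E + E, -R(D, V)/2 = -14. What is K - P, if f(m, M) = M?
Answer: -165497/63535 ≈ -2.6048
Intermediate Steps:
R(D, V) = 28 (R(D, V) = -2*(-14) = 28)
B(E) = -3 + E + E² (B(E) = -3 + (E*E + E) = -3 + (E² + E) = -3 + (E + E²) = -3 + E + E²)
t = 131 (t = 7 + 124 = 131)
K = -⅕ (K = 1/((-3 - 3 + (-3)²) - 8) = 1/((-3 - 3 + 9) - 8) = 1/(3 - 8) = 1/(-5) = -⅕ ≈ -0.20000)
P = 30558/12707 (P = 2 - (28/131 + 120/(-194)) = 2 - (28*(1/131) + 120*(-1/194)) = 2 - (28/131 - 60/97) = 2 - 1*(-5144/12707) = 2 + 5144/12707 = 30558/12707 ≈ 2.4048)
K - P = -⅕ - 1*30558/12707 = -⅕ - 30558/12707 = -165497/63535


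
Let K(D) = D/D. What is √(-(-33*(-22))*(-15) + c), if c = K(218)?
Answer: √10891 ≈ 104.36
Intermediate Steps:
K(D) = 1
c = 1
√(-(-33*(-22))*(-15) + c) = √(-(-33*(-22))*(-15) + 1) = √(-726*(-15) + 1) = √(-1*(-10890) + 1) = √(10890 + 1) = √10891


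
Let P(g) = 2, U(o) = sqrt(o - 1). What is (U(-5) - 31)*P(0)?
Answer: -62 + 2*I*sqrt(6) ≈ -62.0 + 4.899*I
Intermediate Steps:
U(o) = sqrt(-1 + o)
(U(-5) - 31)*P(0) = (sqrt(-1 - 5) - 31)*2 = (sqrt(-6) - 31)*2 = (I*sqrt(6) - 31)*2 = (-31 + I*sqrt(6))*2 = -62 + 2*I*sqrt(6)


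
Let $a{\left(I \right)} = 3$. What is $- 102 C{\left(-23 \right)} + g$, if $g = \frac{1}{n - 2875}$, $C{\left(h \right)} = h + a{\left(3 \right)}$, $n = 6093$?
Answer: $\frac{6564721}{3218} \approx 2040.0$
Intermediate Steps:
$C{\left(h \right)} = 3 + h$ ($C{\left(h \right)} = h + 3 = 3 + h$)
$g = \frac{1}{3218}$ ($g = \frac{1}{6093 - 2875} = \frac{1}{3218} \approx 0.00031075$)
$- 102 C{\left(-23 \right)} + g = - 102 \left(3 - 23\right) + \frac{1}{3218} = \left(-102\right) \left(-20\right) + \frac{1}{3218} = 2040 + \frac{1}{3218} = \frac{6564721}{3218}$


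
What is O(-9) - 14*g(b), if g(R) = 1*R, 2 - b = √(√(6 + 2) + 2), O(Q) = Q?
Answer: -37 + 14*√(2 + 2*√2) ≈ -6.2368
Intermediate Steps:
b = 2 - √(2 + 2*√2) (b = 2 - √(√(6 + 2) + 2) = 2 - √(√8 + 2) = 2 - √(2*√2 + 2) = 2 - √(2 + 2*√2) ≈ -0.19737)
g(R) = R
O(-9) - 14*g(b) = -9 - 14*(2 - √(2 + 2*√2)) = -9 + (-28 + 14*√(2 + 2*√2)) = -37 + 14*√(2 + 2*√2)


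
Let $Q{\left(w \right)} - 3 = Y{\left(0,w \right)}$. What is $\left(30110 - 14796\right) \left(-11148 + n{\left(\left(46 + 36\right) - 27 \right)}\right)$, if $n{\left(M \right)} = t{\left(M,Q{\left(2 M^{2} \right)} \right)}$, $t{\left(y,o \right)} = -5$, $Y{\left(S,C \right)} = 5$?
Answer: $-170797042$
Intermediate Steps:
$Q{\left(w \right)} = 8$ ($Q{\left(w \right)} = 3 + 5 = 8$)
$n{\left(M \right)} = -5$
$\left(30110 - 14796\right) \left(-11148 + n{\left(\left(46 + 36\right) - 27 \right)}\right) = \left(30110 - 14796\right) \left(-11148 - 5\right) = 15314 \left(-11153\right) = -170797042$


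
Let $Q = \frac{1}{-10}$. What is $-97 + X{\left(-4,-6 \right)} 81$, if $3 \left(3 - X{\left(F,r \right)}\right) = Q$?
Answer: $\frac{1487}{10} \approx 148.7$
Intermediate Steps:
$Q = - \frac{1}{10} \approx -0.1$
$X{\left(F,r \right)} = \frac{91}{30}$ ($X{\left(F,r \right)} = 3 - - \frac{1}{30} = 3 + \frac{1}{30} = \frac{91}{30}$)
$-97 + X{\left(-4,-6 \right)} 81 = -97 + \frac{91}{30} \cdot 81 = -97 + \frac{2457}{10} = \frac{1487}{10}$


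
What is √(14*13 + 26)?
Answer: 4*√13 ≈ 14.422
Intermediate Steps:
√(14*13 + 26) = √(182 + 26) = √208 = 4*√13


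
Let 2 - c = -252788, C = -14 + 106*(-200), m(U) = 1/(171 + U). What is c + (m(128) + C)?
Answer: 69241225/299 ≈ 2.3158e+5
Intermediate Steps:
C = -21214 (C = -14 - 21200 = -21214)
c = 252790 (c = 2 - 1*(-252788) = 2 + 252788 = 252790)
c + (m(128) + C) = 252790 + (1/(171 + 128) - 21214) = 252790 + (1/299 - 21214) = 252790 - 6342985/299 = 69241225/299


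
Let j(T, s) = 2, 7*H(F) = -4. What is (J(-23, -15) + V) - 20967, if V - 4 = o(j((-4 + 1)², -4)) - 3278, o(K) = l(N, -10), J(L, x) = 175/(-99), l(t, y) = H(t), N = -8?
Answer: -16800634/693 ≈ -24243.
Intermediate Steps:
H(F) = -4/7 (H(F) = (⅐)*(-4) = -4/7)
l(t, y) = -4/7
J(L, x) = -175/99 (J(L, x) = 175*(-1/99) = -175/99)
o(K) = -4/7
V = -22922/7 (V = 4 + (-4/7 - 3278) = 4 - 22950/7 = -22922/7 ≈ -3274.6)
(J(-23, -15) + V) - 20967 = (-175/99 - 22922/7) - 20967 = -2270503/693 - 20967 = -16800634/693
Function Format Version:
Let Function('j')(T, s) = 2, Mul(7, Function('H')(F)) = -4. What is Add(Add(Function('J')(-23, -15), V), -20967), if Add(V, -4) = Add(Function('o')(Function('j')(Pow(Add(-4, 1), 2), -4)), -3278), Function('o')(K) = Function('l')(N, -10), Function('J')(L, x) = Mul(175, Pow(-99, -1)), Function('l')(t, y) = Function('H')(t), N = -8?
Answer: Rational(-16800634, 693) ≈ -24243.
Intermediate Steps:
Function('H')(F) = Rational(-4, 7) (Function('H')(F) = Mul(Rational(1, 7), -4) = Rational(-4, 7))
Function('l')(t, y) = Rational(-4, 7)
Function('J')(L, x) = Rational(-175, 99) (Function('J')(L, x) = Mul(175, Rational(-1, 99)) = Rational(-175, 99))
Function('o')(K) = Rational(-4, 7)
V = Rational(-22922, 7) (V = Add(4, Add(Rational(-4, 7), -3278)) = Add(4, Rational(-22950, 7)) = Rational(-22922, 7) ≈ -3274.6)
Add(Add(Function('J')(-23, -15), V), -20967) = Add(Add(Rational(-175, 99), Rational(-22922, 7)), -20967) = Add(Rational(-2270503, 693), -20967) = Rational(-16800634, 693)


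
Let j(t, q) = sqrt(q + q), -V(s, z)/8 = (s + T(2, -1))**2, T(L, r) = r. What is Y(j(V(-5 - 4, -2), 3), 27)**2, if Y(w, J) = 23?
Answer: 529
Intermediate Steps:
V(s, z) = -8*(-1 + s)**2 (V(s, z) = -8*(s - 1)**2 = -8*(-1 + s)**2)
j(t, q) = sqrt(2)*sqrt(q) (j(t, q) = sqrt(2*q) = sqrt(2)*sqrt(q))
Y(j(V(-5 - 4, -2), 3), 27)**2 = 23**2 = 529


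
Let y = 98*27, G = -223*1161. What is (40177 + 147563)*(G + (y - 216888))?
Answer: -88828242300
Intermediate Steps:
G = -258903
y = 2646
(40177 + 147563)*(G + (y - 216888)) = (40177 + 147563)*(-258903 + (2646 - 216888)) = 187740*(-258903 - 214242) = 187740*(-473145) = -88828242300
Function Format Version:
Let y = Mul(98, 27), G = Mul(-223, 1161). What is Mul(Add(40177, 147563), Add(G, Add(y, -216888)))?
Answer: -88828242300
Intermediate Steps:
G = -258903
y = 2646
Mul(Add(40177, 147563), Add(G, Add(y, -216888))) = Mul(Add(40177, 147563), Add(-258903, Add(2646, -216888))) = Mul(187740, Add(-258903, -214242)) = Mul(187740, -473145) = -88828242300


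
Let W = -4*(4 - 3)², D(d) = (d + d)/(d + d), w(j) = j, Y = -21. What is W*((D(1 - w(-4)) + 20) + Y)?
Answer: 0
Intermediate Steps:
D(d) = 1 (D(d) = (2*d)/((2*d)) = (2*d)*(1/(2*d)) = 1)
W = -4 (W = -4*1² = -4*1 = -4)
W*((D(1 - w(-4)) + 20) + Y) = -4*((1 + 20) - 21) = -4*(21 - 21) = -4*0 = 0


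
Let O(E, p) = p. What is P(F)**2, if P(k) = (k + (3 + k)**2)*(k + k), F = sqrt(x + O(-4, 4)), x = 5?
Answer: 54756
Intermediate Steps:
F = 3 (F = sqrt(5 + 4) = sqrt(9) = 3)
P(k) = 2*k*(k + (3 + k)**2) (P(k) = (k + (3 + k)**2)*(2*k) = 2*k*(k + (3 + k)**2))
P(F)**2 = (2*3*(3 + (3 + 3)**2))**2 = (2*3*(3 + 6**2))**2 = (2*3*(3 + 36))**2 = (2*3*39)**2 = 234**2 = 54756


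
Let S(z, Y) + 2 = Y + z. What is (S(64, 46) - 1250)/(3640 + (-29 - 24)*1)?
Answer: -1142/3587 ≈ -0.31837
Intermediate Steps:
S(z, Y) = -2 + Y + z (S(z, Y) = -2 + (Y + z) = -2 + Y + z)
(S(64, 46) - 1250)/(3640 + (-29 - 24)*1) = ((-2 + 46 + 64) - 1250)/(3640 + (-29 - 24)*1) = (108 - 1250)/(3640 - 53*1) = -1142/(3640 - 53) = -1142/3587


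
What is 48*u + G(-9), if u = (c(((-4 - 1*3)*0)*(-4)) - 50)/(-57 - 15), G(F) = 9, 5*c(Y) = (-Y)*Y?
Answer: 127/3 ≈ 42.333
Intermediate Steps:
c(Y) = -Y²/5 (c(Y) = ((-Y)*Y)/5 = (-Y²)/5 = -Y²/5)
u = 25/36 (u = (-(((-4 - 1*3)*0)*(-4))²/5 - 50)/(-57 - 15) = (-(((-4 - 3)*0)*(-4))²/5 - 50)/(-72) = (-(-7*0*(-4))²/5 - 50)*(-1/72) = (-(0*(-4))²/5 - 50)*(-1/72) = (-⅕*0² - 50)*(-1/72) = (-⅕*0 - 50)*(-1/72) = (0 - 50)*(-1/72) = -50*(-1/72) = 25/36 ≈ 0.69444)
48*u + G(-9) = 48*(25/36) + 9 = 100/3 + 9 = 127/3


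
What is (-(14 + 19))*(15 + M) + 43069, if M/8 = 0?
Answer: 42574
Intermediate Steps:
M = 0 (M = 8*0 = 0)
(-(14 + 19))*(15 + M) + 43069 = (-(14 + 19))*(15 + 0) + 43069 = -1*33*15 + 43069 = -33*15 + 43069 = -495 + 43069 = 42574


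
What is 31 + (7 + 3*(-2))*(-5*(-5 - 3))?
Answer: 71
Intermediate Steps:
31 + (7 + 3*(-2))*(-5*(-5 - 3)) = 31 + (7 - 6)*(-5*(-8)) = 31 + 1*40 = 31 + 40 = 71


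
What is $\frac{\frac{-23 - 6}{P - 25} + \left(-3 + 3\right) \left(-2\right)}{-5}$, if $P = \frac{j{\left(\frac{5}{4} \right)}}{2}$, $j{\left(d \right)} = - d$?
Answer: $- \frac{232}{1025} \approx -0.22634$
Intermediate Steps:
$P = - \frac{5}{8}$ ($P = \frac{\left(-1\right) \frac{5}{4}}{2} = - \frac{5}{4} \cdot \frac{1}{2} = \left(-1\right) \frac{5}{4} \cdot \frac{1}{2} = \left(- \frac{5}{4}\right) \frac{1}{2} = - \frac{5}{8} \approx -0.625$)
$\frac{\frac{-23 - 6}{P - 25} + \left(-3 + 3\right) \left(-2\right)}{-5} = \frac{\frac{-23 - 6}{- \frac{5}{8} - 25} + \left(-3 + 3\right) \left(-2\right)}{-5} = - \frac{- \frac{29}{- \frac{205}{8}} + 0 \left(-2\right)}{5} = - \frac{\left(-29\right) \left(- \frac{8}{205}\right) + 0}{5} = - \frac{\frac{232}{205} + 0}{5} = \left(- \frac{1}{5}\right) \frac{232}{205} = - \frac{232}{1025}$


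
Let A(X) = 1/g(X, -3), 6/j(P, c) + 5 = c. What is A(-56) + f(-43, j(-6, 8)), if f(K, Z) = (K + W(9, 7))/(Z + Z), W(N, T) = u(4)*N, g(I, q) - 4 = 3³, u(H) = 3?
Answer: -123/31 ≈ -3.9677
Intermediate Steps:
g(I, q) = 31 (g(I, q) = 4 + 3³ = 4 + 27 = 31)
W(N, T) = 3*N
j(P, c) = 6/(-5 + c)
A(X) = 1/31
f(K, Z) = (27 + K)/(2*Z) (f(K, Z) = (K + 3*9)/(Z + Z) = (K + 27)/((2*Z)) = (27 + K)*(1/(2*Z)) = (27 + K)/(2*Z))
A(-56) + f(-43, j(-6, 8)) = 1/31 + (27 - 43)/(2*((6/(-5 + 8)))) = 1/31 + (½)*(-16)/(6/3) = 1/31 + (½)*(-16)/(6*(⅓)) = 1/31 + (½)*(-16)/2 = 1/31 + (½)*(½)*(-16) = 1/31 - 4 = -123/31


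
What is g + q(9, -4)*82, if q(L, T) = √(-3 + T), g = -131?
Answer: -131 + 82*I*√7 ≈ -131.0 + 216.95*I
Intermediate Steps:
g + q(9, -4)*82 = -131 + √(-3 - 4)*82 = -131 + √(-7)*82 = -131 + (I*√7)*82 = -131 + 82*I*√7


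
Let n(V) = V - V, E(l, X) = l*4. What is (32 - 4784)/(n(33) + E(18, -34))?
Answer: -66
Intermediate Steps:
E(l, X) = 4*l
n(V) = 0
(32 - 4784)/(n(33) + E(18, -34)) = (32 - 4784)/(0 + 4*18) = -4752/(0 + 72) = -4752/72 = -4752*1/72 = -66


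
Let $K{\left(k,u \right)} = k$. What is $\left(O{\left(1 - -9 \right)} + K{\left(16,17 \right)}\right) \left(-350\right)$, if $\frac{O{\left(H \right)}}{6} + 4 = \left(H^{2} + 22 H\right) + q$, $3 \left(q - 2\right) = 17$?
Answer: $-685300$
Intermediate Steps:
$q = \frac{23}{3}$ ($q = 2 + \frac{1}{3} \cdot 17 = 2 + \frac{17}{3} = \frac{23}{3} \approx 7.6667$)
$O{\left(H \right)} = 22 + 6 H^{2} + 132 H$ ($O{\left(H \right)} = -24 + 6 \left(\left(H^{2} + 22 H\right) + \frac{23}{3}\right) = -24 + 6 \left(\frac{23}{3} + H^{2} + 22 H\right) = -24 + \left(46 + 6 H^{2} + 132 H\right) = 22 + 6 H^{2} + 132 H$)
$\left(O{\left(1 - -9 \right)} + K{\left(16,17 \right)}\right) \left(-350\right) = \left(\left(22 + 6 \left(1 - -9\right)^{2} + 132 \left(1 - -9\right)\right) + 16\right) \left(-350\right) = \left(\left(22 + 6 \left(1 + 9\right)^{2} + 132 \left(1 + 9\right)\right) + 16\right) \left(-350\right) = \left(\left(22 + 6 \cdot 10^{2} + 132 \cdot 10\right) + 16\right) \left(-350\right) = \left(\left(22 + 6 \cdot 100 + 1320\right) + 16\right) \left(-350\right) = \left(\left(22 + 600 + 1320\right) + 16\right) \left(-350\right) = \left(1942 + 16\right) \left(-350\right) = 1958 \left(-350\right) = -685300$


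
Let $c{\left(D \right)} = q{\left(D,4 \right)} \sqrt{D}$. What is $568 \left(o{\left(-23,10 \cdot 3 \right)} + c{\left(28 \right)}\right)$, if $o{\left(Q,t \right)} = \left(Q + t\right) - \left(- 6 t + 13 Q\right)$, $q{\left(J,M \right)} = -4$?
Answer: $276048 - 4544 \sqrt{7} \approx 2.6403 \cdot 10^{5}$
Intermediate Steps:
$o{\left(Q,t \right)} = - 12 Q + 7 t$
$c{\left(D \right)} = - 4 \sqrt{D}$
$568 \left(o{\left(-23,10 \cdot 3 \right)} + c{\left(28 \right)}\right) = 568 \left(\left(\left(-12\right) \left(-23\right) + 7 \cdot 10 \cdot 3\right) - 4 \sqrt{28}\right) = 568 \left(\left(276 + 7 \cdot 30\right) - 4 \cdot 2 \sqrt{7}\right) = 568 \left(\left(276 + 210\right) - 8 \sqrt{7}\right) = 568 \left(486 - 8 \sqrt{7}\right) = 276048 - 4544 \sqrt{7}$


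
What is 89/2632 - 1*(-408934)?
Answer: 1076314377/2632 ≈ 4.0893e+5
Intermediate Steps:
89/2632 - 1*(-408934) = (1/2632)*89 + 408934 = 89/2632 + 408934 = 1076314377/2632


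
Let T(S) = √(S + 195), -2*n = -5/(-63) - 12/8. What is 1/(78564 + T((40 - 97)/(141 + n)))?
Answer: 935199668/73473024400325 - √248165773791/220419073200975 ≈ 1.2726e-5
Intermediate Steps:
n = 179/252 (n = -(-5/(-63) - 12/8)/2 = -(-5*(-1/63) - 12*⅛)/2 = -(5/63 - 3/2)/2 = -½*(-179/126) = 179/252 ≈ 0.71032)
T(S) = √(195 + S)
1/(78564 + T((40 - 97)/(141 + n))) = 1/(78564 + √(195 + (40 - 97)/(141 + 179/252))) = 1/(78564 + √(195 - 57/35711/252)) = 1/(78564 + √(195 - 57*252/35711)) = 1/(78564 + √(195 - 14364/35711)) = 1/(78564 + √(6949281/35711)) = 1/(78564 + √248165773791/35711)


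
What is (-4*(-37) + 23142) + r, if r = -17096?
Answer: 6194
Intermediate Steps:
(-4*(-37) + 23142) + r = (-4*(-37) + 23142) - 17096 = (148 + 23142) - 17096 = 23290 - 17096 = 6194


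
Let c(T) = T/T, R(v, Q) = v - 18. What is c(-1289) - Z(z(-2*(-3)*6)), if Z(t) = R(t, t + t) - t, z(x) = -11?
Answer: 19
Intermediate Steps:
R(v, Q) = -18 + v
c(T) = 1
Z(t) = -18 (Z(t) = (-18 + t) - t = -18)
c(-1289) - Z(z(-2*(-3)*6)) = 1 - 1*(-18) = 1 + 18 = 19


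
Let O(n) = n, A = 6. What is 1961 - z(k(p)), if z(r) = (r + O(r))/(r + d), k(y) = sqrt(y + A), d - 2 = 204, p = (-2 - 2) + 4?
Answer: 41602621/21215 - 206*sqrt(6)/21215 ≈ 1961.0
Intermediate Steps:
p = 0 (p = -4 + 4 = 0)
d = 206 (d = 2 + 204 = 206)
k(y) = sqrt(6 + y) (k(y) = sqrt(y + 6) = sqrt(6 + y))
z(r) = 2*r/(206 + r) (z(r) = (r + r)/(r + 206) = (2*r)/(206 + r) = 2*r/(206 + r))
1961 - z(k(p)) = 1961 - 2*sqrt(6 + 0)/(206 + sqrt(6 + 0)) = 1961 - 2*sqrt(6)/(206 + sqrt(6))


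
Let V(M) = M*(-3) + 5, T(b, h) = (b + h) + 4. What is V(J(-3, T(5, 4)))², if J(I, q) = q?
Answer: 1156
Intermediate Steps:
T(b, h) = 4 + b + h
V(M) = 5 - 3*M (V(M) = -3*M + 5 = 5 - 3*M)
V(J(-3, T(5, 4)))² = (5 - 3*(4 + 5 + 4))² = (5 - 3*13)² = (5 - 39)² = (-34)² = 1156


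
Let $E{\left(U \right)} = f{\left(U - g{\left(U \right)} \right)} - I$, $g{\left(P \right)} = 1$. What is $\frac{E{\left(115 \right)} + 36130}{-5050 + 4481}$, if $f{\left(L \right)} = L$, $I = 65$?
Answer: $- \frac{36179}{569} \approx -63.583$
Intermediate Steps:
$E{\left(U \right)} = -66 + U$ ($E{\left(U \right)} = \left(U - 1\right) - 65 = \left(-1 + U\right) - 65 = -66 + U$)
$\frac{E{\left(115 \right)} + 36130}{-5050 + 4481} = \frac{\left(-66 + 115\right) + 36130}{-5050 + 4481} = \frac{49 + 36130}{-569} = 36179 \left(- \frac{1}{569}\right) = - \frac{36179}{569}$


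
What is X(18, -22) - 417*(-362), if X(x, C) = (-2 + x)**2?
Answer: 151210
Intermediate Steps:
X(18, -22) - 417*(-362) = (-2 + 18)**2 - 417*(-362) = 16**2 + 150954 = 256 + 150954 = 151210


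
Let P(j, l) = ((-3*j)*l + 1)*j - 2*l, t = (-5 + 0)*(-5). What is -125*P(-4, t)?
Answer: 156750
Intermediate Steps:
t = 25 (t = -5*(-5) = 25)
P(j, l) = -2*l + j*(1 - 3*j*l) (P(j, l) = (-3*j*l + 1)*j - 2*l = (1 - 3*j*l)*j - 2*l = j*(1 - 3*j*l) - 2*l = -2*l + j*(1 - 3*j*l))
-125*P(-4, t) = -125*(-4 - 2*25 - 3*25*(-4)²) = -125*(-4 - 50 - 3*25*16) = -125*(-4 - 50 - 1200) = -125*(-1254) = 156750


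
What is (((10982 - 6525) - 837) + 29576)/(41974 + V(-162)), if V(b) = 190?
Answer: 8299/10541 ≈ 0.78731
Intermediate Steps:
(((10982 - 6525) - 837) + 29576)/(41974 + V(-162)) = (((10982 - 6525) - 837) + 29576)/(41974 + 190) = ((4457 - 837) + 29576)/42164 = (3620 + 29576)*(1/42164) = 33196*(1/42164) = 8299/10541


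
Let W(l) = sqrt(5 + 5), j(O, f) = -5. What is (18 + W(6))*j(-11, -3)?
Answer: -90 - 5*sqrt(10) ≈ -105.81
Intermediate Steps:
W(l) = sqrt(10)
(18 + W(6))*j(-11, -3) = (18 + sqrt(10))*(-5) = -90 - 5*sqrt(10)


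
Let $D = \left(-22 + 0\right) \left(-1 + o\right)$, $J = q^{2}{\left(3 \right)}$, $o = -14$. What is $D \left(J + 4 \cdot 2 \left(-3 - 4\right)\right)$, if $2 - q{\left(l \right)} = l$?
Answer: $-18150$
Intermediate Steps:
$q{\left(l \right)} = 2 - l$
$J = 1$ ($J = \left(2 - 3\right)^{2} = \left(-1\right)^{2} = 1$)
$D = 330$ ($D = \left(-22 + 0\right) \left(-1 - 14\right) = \left(-22\right) \left(-15\right) = 330$)
$D \left(J + 4 \cdot 2 \left(-3 - 4\right)\right) = 330 \left(1 + 4 \cdot 2 \left(-3 - 4\right)\right) = 330 \left(1 + 8 \left(-7\right)\right) = 330 \left(1 - 56\right) = 330 \left(-55\right) = -18150$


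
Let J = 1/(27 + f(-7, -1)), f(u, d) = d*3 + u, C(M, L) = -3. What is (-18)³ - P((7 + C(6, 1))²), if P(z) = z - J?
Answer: -99415/17 ≈ -5847.9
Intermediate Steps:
f(u, d) = u + 3*d (f(u, d) = 3*d + u = u + 3*d)
J = 1/17 (J = 1/(27 + (-7 + 3*(-1))) = 1/(27 + (-7 - 3)) = 1/(27 - 10) = 1/17 ≈ 0.058824)
P(z) = -1/17 + z (P(z) = z - 1*1/17 = z - 1/17 = -1/17 + z)
(-18)³ - P((7 + C(6, 1))²) = (-18)³ - (-1/17 + (7 - 3)²) = -5832 - (-1/17 + 4²) = -5832 - (-1/17 + 16) = -5832 - 1*271/17 = -5832 - 271/17 = -99415/17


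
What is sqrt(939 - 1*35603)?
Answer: 2*I*sqrt(8666) ≈ 186.18*I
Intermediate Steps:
sqrt(939 - 1*35603) = sqrt(939 - 35603) = sqrt(-34664) = 2*I*sqrt(8666)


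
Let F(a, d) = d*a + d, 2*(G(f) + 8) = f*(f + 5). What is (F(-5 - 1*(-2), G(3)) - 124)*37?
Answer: -4884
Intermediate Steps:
G(f) = -8 + f*(5 + f)/2 (G(f) = -8 + (f*(f + 5))/2 = -8 + (f*(5 + f))/2 = -8 + f*(5 + f)/2)
F(a, d) = d + a*d (F(a, d) = a*d + d = d + a*d)
(F(-5 - 1*(-2), G(3)) - 124)*37 = ((-8 + (1/2)*3**2 + (5/2)*3)*(1 + (-5 - 1*(-2))) - 124)*37 = ((-8 + (1/2)*9 + 15/2)*(1 + (-5 + 2)) - 124)*37 = ((-8 + 9/2 + 15/2)*(1 - 3) - 124)*37 = (4*(-2) - 124)*37 = (-8 - 124)*37 = -132*37 = -4884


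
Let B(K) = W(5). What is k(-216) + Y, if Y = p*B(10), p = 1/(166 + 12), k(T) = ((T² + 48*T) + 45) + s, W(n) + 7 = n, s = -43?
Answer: 3229809/89 ≈ 36290.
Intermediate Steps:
W(n) = -7 + n
B(K) = -2 (B(K) = -7 + 5 = -2)
k(T) = 2 + T² + 48*T (k(T) = ((T² + 48*T) + 45) - 43 = (45 + T² + 48*T) - 43 = 2 + T² + 48*T)
p = 1/178 ≈ 0.0056180
Y = -1/89 (Y = (1/178)*(-2) = -1/89 ≈ -0.011236)
k(-216) + Y = (2 + (-216)² + 48*(-216)) - 1/89 = (2 + 46656 - 10368) - 1/89 = 36290 - 1/89 = 3229809/89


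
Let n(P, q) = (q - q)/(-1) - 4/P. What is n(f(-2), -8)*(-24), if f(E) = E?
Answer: -48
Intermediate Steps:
n(P, q) = -4/P (n(P, q) = 0*(-1) - 4/P = 0 - 4/P = -4/P)
n(f(-2), -8)*(-24) = -4/(-2)*(-24) = -4*(-½)*(-24) = 2*(-24) = -48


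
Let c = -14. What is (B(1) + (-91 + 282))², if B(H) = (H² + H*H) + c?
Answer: 32041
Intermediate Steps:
B(H) = -14 + 2*H² (B(H) = (H² + H*H) - 14 = (H² + H²) - 14 = 2*H² - 14 = -14 + 2*H²)
(B(1) + (-91 + 282))² = ((-14 + 2*1²) + (-91 + 282))² = ((-14 + 2*1) + 191)² = ((-14 + 2) + 191)² = (-12 + 191)² = 179² = 32041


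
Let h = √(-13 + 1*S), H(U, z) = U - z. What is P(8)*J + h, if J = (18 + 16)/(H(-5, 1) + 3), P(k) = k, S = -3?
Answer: -272/3 + 4*I ≈ -90.667 + 4.0*I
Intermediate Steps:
J = -34/3 (J = (18 + 16)/((-5 - 1*1) + 3) = 34/((-5 - 1) + 3) = 34/(-6 + 3) = 34/(-3) = 34*(-⅓) = -34/3 ≈ -11.333)
h = 4*I (h = √(-13 + 1*(-3)) = √(-13 - 3) = √(-16) = 4*I ≈ 4.0*I)
P(8)*J + h = 8*(-34/3) + 4*I = -272/3 + 4*I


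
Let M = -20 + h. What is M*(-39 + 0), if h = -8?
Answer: 1092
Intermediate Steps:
M = -28 (M = -20 - 8 = -28)
M*(-39 + 0) = -28*(-39 + 0) = -28*(-39) = 1092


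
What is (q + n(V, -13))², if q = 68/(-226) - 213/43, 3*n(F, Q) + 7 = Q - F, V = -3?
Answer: 25343366416/212488929 ≈ 119.27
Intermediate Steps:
n(F, Q) = -7/3 - F/3 + Q/3 (n(F, Q) = -7/3 + (Q - F)/3 = -7/3 + (-F/3 + Q/3) = -7/3 - F/3 + Q/3)
q = -25531/4859 (q = 68*(-1/226) - 213*1/43 = -34/113 - 213/43 = -25531/4859 ≈ -5.2544)
(q + n(V, -13))² = (-25531/4859 + (-7/3 - ⅓*(-3) + (⅓)*(-13)))² = (-25531/4859 + (-7/3 + 1 - 13/3))² = (-25531/4859 - 17/3)² = (-159196/14577)² = 25343366416/212488929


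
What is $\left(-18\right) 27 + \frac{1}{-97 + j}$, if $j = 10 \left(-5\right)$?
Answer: $- \frac{71443}{147} \approx -486.01$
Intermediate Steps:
$j = -50$
$\left(-18\right) 27 + \frac{1}{-97 + j} = \left(-18\right) 27 + \frac{1}{-97 - 50} = -486 + \frac{1}{-147} = -486 - \frac{1}{147} = - \frac{71443}{147}$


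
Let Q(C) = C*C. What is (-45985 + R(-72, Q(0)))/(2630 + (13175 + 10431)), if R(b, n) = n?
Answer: -45985/26236 ≈ -1.7527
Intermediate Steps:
Q(C) = C²
(-45985 + R(-72, Q(0)))/(2630 + (13175 + 10431)) = (-45985 + 0²)/(2630 + (13175 + 10431)) = (-45985 + 0)/(2630 + 23606) = -45985/26236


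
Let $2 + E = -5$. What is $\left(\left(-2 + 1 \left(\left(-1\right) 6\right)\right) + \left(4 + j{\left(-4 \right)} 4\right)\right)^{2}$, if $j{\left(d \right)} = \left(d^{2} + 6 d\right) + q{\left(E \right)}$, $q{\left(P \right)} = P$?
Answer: $4096$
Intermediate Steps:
$E = -7$ ($E = -2 - 5 = -7$)
$j{\left(d \right)} = -7 + d^{2} + 6 d$ ($j{\left(d \right)} = \left(d^{2} + 6 d\right) - 7 = -7 + d^{2} + 6 d$)
$\left(\left(-2 + 1 \left(\left(-1\right) 6\right)\right) + \left(4 + j{\left(-4 \right)} 4\right)\right)^{2} = \left(\left(-2 + 1 \left(\left(-1\right) 6\right)\right) + \left(4 + \left(-7 + \left(-4\right)^{2} + 6 \left(-4\right)\right) 4\right)\right)^{2} = \left(\left(-2 + 1 \left(-6\right)\right) + \left(4 + \left(-7 + 16 - 24\right) 4\right)\right)^{2} = \left(\left(-2 - 6\right) + \left(4 - 60\right)\right)^{2} = \left(-8 + \left(4 - 60\right)\right)^{2} = \left(-8 - 56\right)^{2} = \left(-64\right)^{2} = 4096$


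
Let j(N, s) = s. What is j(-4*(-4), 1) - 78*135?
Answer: -10529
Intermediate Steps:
j(-4*(-4), 1) - 78*135 = 1 - 78*135 = 1 - 10530 = -10529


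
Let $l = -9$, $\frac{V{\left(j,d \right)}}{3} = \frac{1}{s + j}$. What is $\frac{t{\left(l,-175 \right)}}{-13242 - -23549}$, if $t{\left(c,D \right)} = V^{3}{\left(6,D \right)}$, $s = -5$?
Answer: $\frac{27}{10307} \approx 0.0026196$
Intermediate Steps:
$V{\left(j,d \right)} = \frac{3}{-5 + j}$
$t{\left(c,D \right)} = 27$ ($t{\left(c,D \right)} = \left(\frac{3}{-5 + 6}\right)^{3} = \left(\frac{3}{1}\right)^{3} = \left(3 \cdot 1\right)^{3} = 3^{3} = 27$)
$\frac{t{\left(l,-175 \right)}}{-13242 - -23549} = \frac{27}{-13242 - -23549} = \frac{27}{-13242 + 23549} = \frac{27}{10307}$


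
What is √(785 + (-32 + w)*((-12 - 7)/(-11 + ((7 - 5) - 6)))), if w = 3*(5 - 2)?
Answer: √170070/15 ≈ 27.493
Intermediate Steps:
w = 9 (w = 3*3 = 9)
√(785 + (-32 + w)*((-12 - 7)/(-11 + ((7 - 5) - 6)))) = √(785 + (-32 + 9)*((-12 - 7)/(-11 + ((7 - 5) - 6)))) = √(785 - (-437)/(-11 + (2 - 6))) = √(785 - (-437)/(-11 - 4)) = √(785 - (-437)/(-15)) = √(785 - (-437)*(-1)/15) = √(785 - 23*19/15) = √(785 - 437/15) = √(11338/15) = √170070/15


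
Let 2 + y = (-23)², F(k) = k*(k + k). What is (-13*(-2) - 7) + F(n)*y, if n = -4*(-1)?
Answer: 16883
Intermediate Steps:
n = 4
F(k) = 2*k² (F(k) = k*(2*k) = 2*k²)
y = 527 (y = -2 + (-23)² = -2 + 529 = 527)
(-13*(-2) - 7) + F(n)*y = (-13*(-2) - 7) + (2*4²)*527 = (26 - 7) + (2*16)*527 = 19 + 32*527 = 19 + 16864 = 16883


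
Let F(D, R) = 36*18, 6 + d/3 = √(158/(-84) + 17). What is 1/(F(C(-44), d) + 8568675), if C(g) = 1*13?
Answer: 1/8569323 ≈ 1.1670e-7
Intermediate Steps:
C(g) = 13
d = -18 + √26670/14 (d = -18 + 3*√(158/(-84) + 17) = -18 + 3*√(158*(-1/84) + 17) = -18 + 3*√(-79/42 + 17) = -18 + 3*√(635/42) = -18 + 3*(√26670/42) = -18 + √26670/14 ≈ -6.3350)
F(D, R) = 648
1/(F(C(-44), d) + 8568675) = 1/(648 + 8568675) = 1/8569323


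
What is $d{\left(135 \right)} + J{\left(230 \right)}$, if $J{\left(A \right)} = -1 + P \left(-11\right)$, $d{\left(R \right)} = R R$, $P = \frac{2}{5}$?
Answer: $\frac{91098}{5} \approx 18220.0$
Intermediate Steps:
$P = \frac{2}{5}$ ($P = 2 \cdot \frac{1}{5} = \frac{2}{5} \approx 0.4$)
$d{\left(R \right)} = R^{2}$
$J{\left(A \right)} = - \frac{27}{5}$ ($J{\left(A \right)} = -1 + \frac{2}{5} \left(-11\right) = -1 - \frac{22}{5} = - \frac{27}{5}$)
$d{\left(135 \right)} + J{\left(230 \right)} = 135^{2} - \frac{27}{5} = 18225 - \frac{27}{5} = \frac{91098}{5}$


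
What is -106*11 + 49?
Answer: -1117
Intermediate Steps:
-106*11 + 49 = -1166 + 49 = -1117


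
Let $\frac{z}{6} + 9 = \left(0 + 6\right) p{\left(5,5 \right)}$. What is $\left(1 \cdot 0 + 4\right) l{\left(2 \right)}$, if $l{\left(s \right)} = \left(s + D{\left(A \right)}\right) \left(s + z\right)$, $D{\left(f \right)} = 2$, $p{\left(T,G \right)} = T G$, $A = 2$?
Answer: $13568$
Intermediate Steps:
$p{\left(T,G \right)} = G T$
$z = 846$ ($z = -54 + 6 \left(0 + 6\right) 5 \cdot 5 = -54 + 6 \cdot 6 \cdot 25 = -54 + 6 \cdot 150 = -54 + 900 = 846$)
$l{\left(s \right)} = \left(2 + s\right) \left(846 + s\right)$ ($l{\left(s \right)} = \left(s + 2\right) \left(s + 846\right) = \left(2 + s\right) \left(846 + s\right)$)
$\left(1 \cdot 0 + 4\right) l{\left(2 \right)} = \left(1 \cdot 0 + 4\right) \left(1692 + 2^{2} + 848 \cdot 2\right) = \left(0 + 4\right) \left(1692 + 4 + 1696\right) = 4 \cdot 3392 = 13568$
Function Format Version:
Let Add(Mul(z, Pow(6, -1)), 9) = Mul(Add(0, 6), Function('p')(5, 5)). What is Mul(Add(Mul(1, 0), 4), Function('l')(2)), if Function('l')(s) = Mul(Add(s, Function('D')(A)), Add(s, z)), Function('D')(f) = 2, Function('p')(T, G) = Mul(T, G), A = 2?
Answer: 13568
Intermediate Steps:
Function('p')(T, G) = Mul(G, T)
z = 846 (z = Add(-54, Mul(6, Mul(Add(0, 6), Mul(5, 5)))) = Add(-54, Mul(6, Mul(6, 25))) = Add(-54, Mul(6, 150)) = Add(-54, 900) = 846)
Function('l')(s) = Mul(Add(2, s), Add(846, s)) (Function('l')(s) = Mul(Add(s, 2), Add(s, 846)) = Mul(Add(2, s), Add(846, s)))
Mul(Add(Mul(1, 0), 4), Function('l')(2)) = Mul(Add(Mul(1, 0), 4), Add(1692, Pow(2, 2), Mul(848, 2))) = Mul(Add(0, 4), Add(1692, 4, 1696)) = Mul(4, 3392) = 13568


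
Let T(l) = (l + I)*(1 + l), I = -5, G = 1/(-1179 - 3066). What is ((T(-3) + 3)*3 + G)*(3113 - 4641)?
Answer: -369720992/4245 ≈ -87096.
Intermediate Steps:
G = -1/4245 (G = 1/(-4245) = -1/4245 ≈ -0.00023557)
T(l) = (1 + l)*(-5 + l) (T(l) = (l - 5)*(1 + l) = (-5 + l)*(1 + l) = (1 + l)*(-5 + l))
((T(-3) + 3)*3 + G)*(3113 - 4641) = (((-5 + (-3)² - 4*(-3)) + 3)*3 - 1/4245)*(3113 - 4641) = (((-5 + 9 + 12) + 3)*3 - 1/4245)*(-1528) = ((16 + 3)*3 - 1/4245)*(-1528) = (19*3 - 1/4245)*(-1528) = (57 - 1/4245)*(-1528) = (241964/4245)*(-1528) = -369720992/4245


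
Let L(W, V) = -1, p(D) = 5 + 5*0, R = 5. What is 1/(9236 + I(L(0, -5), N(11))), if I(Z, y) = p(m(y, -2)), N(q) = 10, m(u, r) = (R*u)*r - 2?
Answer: 1/9241 ≈ 0.00010821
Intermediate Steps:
m(u, r) = -2 + 5*r*u (m(u, r) = (5*u)*r - 2 = 5*r*u - 2 = -2 + 5*r*u)
p(D) = 5 (p(D) = 5 + 0 = 5)
I(Z, y) = 5
1/(9236 + I(L(0, -5), N(11))) = 1/(9236 + 5) = 1/9241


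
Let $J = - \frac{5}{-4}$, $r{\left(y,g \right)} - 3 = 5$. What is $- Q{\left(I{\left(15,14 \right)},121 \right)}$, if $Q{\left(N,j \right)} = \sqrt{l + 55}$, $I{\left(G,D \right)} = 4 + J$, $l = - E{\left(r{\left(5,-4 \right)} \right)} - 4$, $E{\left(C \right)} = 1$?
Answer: $- 5 \sqrt{2} \approx -7.0711$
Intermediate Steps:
$r{\left(y,g \right)} = 8$ ($r{\left(y,g \right)} = 3 + 5 = 8$)
$J = \frac{5}{4}$ ($J = \left(-5\right) \left(- \frac{1}{4}\right) = \frac{5}{4} \approx 1.25$)
$l = -5$ ($l = \left(-1\right) 1 - 4 = -1 - 4 = -5$)
$I{\left(G,D \right)} = \frac{21}{4}$ ($I{\left(G,D \right)} = 4 + \frac{5}{4} = \frac{21}{4}$)
$Q{\left(N,j \right)} = 5 \sqrt{2}$ ($Q{\left(N,j \right)} = \sqrt{-5 + 55} = \sqrt{50} = 5 \sqrt{2}$)
$- Q{\left(I{\left(15,14 \right)},121 \right)} = - 5 \sqrt{2}$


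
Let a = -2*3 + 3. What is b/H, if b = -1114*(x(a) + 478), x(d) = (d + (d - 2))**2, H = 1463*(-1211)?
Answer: 603788/1771693 ≈ 0.34080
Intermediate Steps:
H = -1771693
a = -3 (a = -6 + 3 = -3)
x(d) = (-2 + 2*d)**2 (x(d) = (d + (-2 + d))**2 = (-2 + 2*d)**2)
b = -603788 (b = -1114*(4*(-1 - 3)**2 + 478) = -1114*(4*(-4)**2 + 478) = -1114*(4*16 + 478) = -1114*(64 + 478) = -1114*542 = -603788)
b/H = -603788/(-1771693) = -603788*(-1/1771693) = 603788/1771693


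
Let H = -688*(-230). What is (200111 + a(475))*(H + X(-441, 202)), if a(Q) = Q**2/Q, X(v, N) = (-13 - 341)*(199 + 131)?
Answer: 8308272120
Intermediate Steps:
X(v, N) = -116820 (X(v, N) = -354*330 = -116820)
H = 158240
a(Q) = Q
(200111 + a(475))*(H + X(-441, 202)) = (200111 + 475)*(158240 - 116820) = 200586*41420 = 8308272120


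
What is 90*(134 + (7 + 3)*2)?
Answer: 13860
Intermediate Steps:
90*(134 + (7 + 3)*2) = 90*(134 + 10*2) = 90*(134 + 20) = 90*154 = 13860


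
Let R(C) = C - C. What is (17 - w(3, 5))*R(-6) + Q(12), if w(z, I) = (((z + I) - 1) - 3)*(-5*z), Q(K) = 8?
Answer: 8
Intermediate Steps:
w(z, I) = -5*z*(-4 + I + z) (w(z, I) = (((I + z) - 1) - 3)*(-5*z) = ((-1 + I + z) - 3)*(-5*z) = (-4 + I + z)*(-5*z) = -5*z*(-4 + I + z))
R(C) = 0
(17 - w(3, 5))*R(-6) + Q(12) = (17 - 5*3*(4 - 1*5 - 1*3))*0 + 8 = (17 - 5*3*(4 - 5 - 3))*0 + 8 = (17 - 5*3*(-4))*0 + 8 = (17 - 1*(-60))*0 + 8 = (17 + 60)*0 + 8 = 77*0 + 8 = 0 + 8 = 8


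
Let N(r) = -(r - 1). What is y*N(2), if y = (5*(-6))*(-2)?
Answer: -60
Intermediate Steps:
N(r) = 1 - r (N(r) = -(-1 + r) = 1 - r)
y = 60 (y = -30*(-2) = 60)
y*N(2) = 60*(1 - 1*2) = 60*(1 - 2) = 60*(-1) = -60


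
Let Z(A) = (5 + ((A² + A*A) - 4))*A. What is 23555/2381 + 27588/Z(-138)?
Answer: 20624339247/2085867907 ≈ 9.8876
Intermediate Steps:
Z(A) = A*(1 + 2*A²) (Z(A) = (5 + ((A² + A²) - 4))*A = (5 + (2*A² - 4))*A = (5 + (-4 + 2*A²))*A = (1 + 2*A²)*A = A*(1 + 2*A²))
23555/2381 + 27588/Z(-138) = 23555/2381 + 27588/(-138 + 2*(-138)³) = 23555*(1/2381) + 27588/(-138 + 2*(-2628072)) = 23555/2381 + 27588/(-138 - 5256144) = 23555/2381 + 27588/(-5256282) = 23555/2381 + 27588*(-1/5256282) = 23555/2381 - 4598/876047 = 20624339247/2085867907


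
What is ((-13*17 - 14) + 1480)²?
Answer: 1550025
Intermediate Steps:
((-13*17 - 14) + 1480)² = ((-221 - 14) + 1480)² = (-235 + 1480)² = 1245² = 1550025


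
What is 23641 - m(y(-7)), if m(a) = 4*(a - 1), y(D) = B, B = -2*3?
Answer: 23669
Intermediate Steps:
B = -6
y(D) = -6
m(a) = -4 + 4*a (m(a) = 4*(-1 + a) = -4 + 4*a)
23641 - m(y(-7)) = 23641 - (-4 + 4*(-6)) = 23641 - (-4 - 24) = 23641 - 1*(-28) = 23641 + 28 = 23669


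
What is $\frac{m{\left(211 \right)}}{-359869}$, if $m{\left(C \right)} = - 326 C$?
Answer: $\frac{68786}{359869} \approx 0.19114$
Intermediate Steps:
$\frac{m{\left(211 \right)}}{-359869} = \frac{\left(-326\right) 211}{-359869} = \left(-68786\right) \left(- \frac{1}{359869}\right) = \frac{68786}{359869}$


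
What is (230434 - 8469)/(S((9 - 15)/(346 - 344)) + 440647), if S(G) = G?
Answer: 221965/440644 ≈ 0.50373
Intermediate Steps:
(230434 - 8469)/(S((9 - 15)/(346 - 344)) + 440647) = (230434 - 8469)/((9 - 15)/(346 - 344) + 440647) = 221965/(-6/2 + 440647) = 221965/(-6*½ + 440647) = 221965/(-3 + 440647) = 221965/440644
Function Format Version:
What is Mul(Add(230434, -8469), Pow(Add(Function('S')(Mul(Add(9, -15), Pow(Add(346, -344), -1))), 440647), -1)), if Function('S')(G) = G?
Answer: Rational(221965, 440644) ≈ 0.50373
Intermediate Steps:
Mul(Add(230434, -8469), Pow(Add(Function('S')(Mul(Add(9, -15), Pow(Add(346, -344), -1))), 440647), -1)) = Mul(Add(230434, -8469), Pow(Add(Mul(Add(9, -15), Pow(Add(346, -344), -1)), 440647), -1)) = Mul(221965, Pow(Add(Mul(-6, Pow(2, -1)), 440647), -1)) = Mul(221965, Pow(Add(Mul(-6, Rational(1, 2)), 440647), -1)) = Mul(221965, Pow(Add(-3, 440647), -1)) = Mul(221965, Pow(440644, -1)) = Mul(221965, Rational(1, 440644)) = Rational(221965, 440644)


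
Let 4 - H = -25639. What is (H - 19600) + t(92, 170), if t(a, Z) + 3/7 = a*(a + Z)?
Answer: 211026/7 ≈ 30147.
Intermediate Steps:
H = 25643 (H = 4 - 1*(-25639) = 4 + 25639 = 25643)
t(a, Z) = -3/7 + a*(Z + a) (t(a, Z) = -3/7 + a*(a + Z) = -3/7 + a*(Z + a))
(H - 19600) + t(92, 170) = (25643 - 19600) + (-3/7 + 92² + 170*92) = 6043 + (-3/7 + 8464 + 15640) = 6043 + 168725/7 = 211026/7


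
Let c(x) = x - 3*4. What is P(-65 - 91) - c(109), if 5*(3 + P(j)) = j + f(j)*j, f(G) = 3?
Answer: -1124/5 ≈ -224.80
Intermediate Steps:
c(x) = -12 + x (c(x) = x - 12 = -12 + x)
P(j) = -3 + 4*j/5 (P(j) = -3 + (j + 3*j)/5 = -3 + (4*j)/5 = -3 + 4*j/5)
P(-65 - 91) - c(109) = (-3 + 4*(-65 - 91)/5) - (-12 + 109) = (-3 + (⅘)*(-156)) - 1*97 = (-3 - 624/5) - 97 = -639/5 - 97 = -1124/5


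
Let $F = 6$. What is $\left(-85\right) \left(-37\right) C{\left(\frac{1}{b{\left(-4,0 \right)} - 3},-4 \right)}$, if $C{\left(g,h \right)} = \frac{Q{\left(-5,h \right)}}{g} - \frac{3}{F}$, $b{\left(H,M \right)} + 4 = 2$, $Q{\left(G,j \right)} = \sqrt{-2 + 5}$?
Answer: $- \frac{3145}{2} - 15725 \sqrt{3} \approx -28809.0$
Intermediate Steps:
$Q{\left(G,j \right)} = \sqrt{3}$
$b{\left(H,M \right)} = -2$ ($b{\left(H,M \right)} = -4 + 2 = -2$)
$C{\left(g,h \right)} = - \frac{1}{2} + \frac{\sqrt{3}}{g}$ ($C{\left(g,h \right)} = \frac{\sqrt{3}}{g} - \frac{3}{6} = \frac{\sqrt{3}}{g} - \frac{1}{2} = - \frac{1}{2} + \frac{\sqrt{3}}{g}$)
$\left(-85\right) \left(-37\right) C{\left(\frac{1}{b{\left(-4,0 \right)} - 3},-4 \right)} = \left(-85\right) \left(-37\right) \frac{\sqrt{3} - \frac{1}{2 \left(-2 - 3\right)}}{\frac{1}{-2 - 3}} = 3145 \frac{\sqrt{3} - \frac{1}{2 \left(-5\right)}}{\frac{1}{-5}} = 3145 \frac{\sqrt{3} - - \frac{1}{10}}{- \frac{1}{5}} = 3145 \left(- 5 \left(\sqrt{3} + \frac{1}{10}\right)\right) = 3145 \left(- 5 \left(\frac{1}{10} + \sqrt{3}\right)\right) = 3145 \left(- \frac{1}{2} - 5 \sqrt{3}\right) = - \frac{3145}{2} - 15725 \sqrt{3}$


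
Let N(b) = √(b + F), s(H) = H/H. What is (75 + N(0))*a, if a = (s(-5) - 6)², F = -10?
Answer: 1875 + 25*I*√10 ≈ 1875.0 + 79.057*I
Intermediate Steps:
s(H) = 1
N(b) = √(-10 + b) (N(b) = √(b - 10) = √(-10 + b))
a = 25 (a = (1 - 6)² = (-5)² = 25)
(75 + N(0))*a = (75 + √(-10 + 0))*25 = (75 + √(-10))*25 = (75 + I*√10)*25 = 1875 + 25*I*√10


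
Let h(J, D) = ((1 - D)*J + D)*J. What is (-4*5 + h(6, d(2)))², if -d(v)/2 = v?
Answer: 18496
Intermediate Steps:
d(v) = -2*v
h(J, D) = J*(D + J*(1 - D)) (h(J, D) = (J*(1 - D) + D)*J = (D + J*(1 - D))*J = J*(D + J*(1 - D)))
(-4*5 + h(6, d(2)))² = (-4*5 + 6*(-2*2 + 6 - 1*(-2*2)*6))² = (-20 + 6*(-4 + 6 - 1*(-4)*6))² = (-20 + 6*(-4 + 6 + 24))² = (-20 + 6*26)² = (-20 + 156)² = 136² = 18496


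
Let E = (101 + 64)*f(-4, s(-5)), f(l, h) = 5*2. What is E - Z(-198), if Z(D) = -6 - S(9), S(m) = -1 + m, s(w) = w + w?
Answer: 1664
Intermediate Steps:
s(w) = 2*w
f(l, h) = 10
Z(D) = -14 (Z(D) = -6 - (-1 + 9) = -6 - 1*8 = -6 - 8 = -14)
E = 1650 (E = (101 + 64)*10 = 165*10 = 1650)
E - Z(-198) = 1650 - 1*(-14) = 1650 + 14 = 1664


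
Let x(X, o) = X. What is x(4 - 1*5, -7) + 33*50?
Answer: 1649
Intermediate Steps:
x(4 - 1*5, -7) + 33*50 = (4 - 1*5) + 33*50 = (4 - 5) + 1650 = -1 + 1650 = 1649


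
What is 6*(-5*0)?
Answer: 0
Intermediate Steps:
6*(-5*0) = 6*0 = 0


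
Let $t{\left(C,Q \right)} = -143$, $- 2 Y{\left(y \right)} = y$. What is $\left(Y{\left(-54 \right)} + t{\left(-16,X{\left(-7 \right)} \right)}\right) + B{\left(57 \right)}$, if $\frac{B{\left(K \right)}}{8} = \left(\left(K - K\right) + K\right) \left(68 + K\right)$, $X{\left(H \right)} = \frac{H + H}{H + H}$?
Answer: $56884$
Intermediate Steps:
$Y{\left(y \right)} = - \frac{y}{2}$
$X{\left(H \right)} = 1$ ($X{\left(H \right)} = \frac{2 H}{2 H} = 2 H \frac{1}{2 H} = 1$)
$B{\left(K \right)} = 8 K \left(68 + K\right)$ ($B{\left(K \right)} = 8 \left(\left(K - K\right) + K\right) \left(68 + K\right) = 8 \left(0 + K\right) \left(68 + K\right) = 8 K \left(68 + K\right)$)
$\left(Y{\left(-54 \right)} + t{\left(-16,X{\left(-7 \right)} \right)}\right) + B{\left(57 \right)} = \left(\left(- \frac{1}{2}\right) \left(-54\right) - 143\right) + 8 \cdot 57 \left(68 + 57\right) = \left(27 - 143\right) + 8 \cdot 57 \cdot 125 = -116 + 57000 = 56884$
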